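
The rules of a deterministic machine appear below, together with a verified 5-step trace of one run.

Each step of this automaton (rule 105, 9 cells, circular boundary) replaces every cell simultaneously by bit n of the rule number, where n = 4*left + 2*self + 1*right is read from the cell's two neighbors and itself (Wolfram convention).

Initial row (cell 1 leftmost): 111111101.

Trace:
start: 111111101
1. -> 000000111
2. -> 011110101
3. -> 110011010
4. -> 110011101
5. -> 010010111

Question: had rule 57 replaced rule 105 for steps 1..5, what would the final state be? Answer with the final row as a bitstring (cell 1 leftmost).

(re-executing steps 1..5 under rule 57; state before step 1: 111111101)
1. -> 000000011
2. -> 111111010
3. -> 100000101
4. -> 011110011
5. -> 110001010

110001010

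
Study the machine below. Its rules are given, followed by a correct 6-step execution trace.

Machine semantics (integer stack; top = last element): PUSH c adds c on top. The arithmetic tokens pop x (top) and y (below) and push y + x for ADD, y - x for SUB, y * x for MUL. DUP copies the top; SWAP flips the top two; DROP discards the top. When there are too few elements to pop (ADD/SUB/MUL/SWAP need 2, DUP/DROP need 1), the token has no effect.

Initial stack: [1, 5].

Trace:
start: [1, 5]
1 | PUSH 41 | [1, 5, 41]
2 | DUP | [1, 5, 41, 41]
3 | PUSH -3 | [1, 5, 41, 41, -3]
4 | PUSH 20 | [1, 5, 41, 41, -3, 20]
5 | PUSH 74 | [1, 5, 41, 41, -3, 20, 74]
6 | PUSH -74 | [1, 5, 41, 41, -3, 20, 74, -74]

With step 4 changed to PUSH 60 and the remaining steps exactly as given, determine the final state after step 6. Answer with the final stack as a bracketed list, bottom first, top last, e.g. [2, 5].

(re-executing from step 4 with the substitution; state before step 4: [1, 5, 41, 41, -3])
4 | PUSH 60 | [1, 5, 41, 41, -3, 60]
5 | PUSH 74 | [1, 5, 41, 41, -3, 60, 74]
6 | PUSH -74 | [1, 5, 41, 41, -3, 60, 74, -74]

[1, 5, 41, 41, -3, 60, 74, -74]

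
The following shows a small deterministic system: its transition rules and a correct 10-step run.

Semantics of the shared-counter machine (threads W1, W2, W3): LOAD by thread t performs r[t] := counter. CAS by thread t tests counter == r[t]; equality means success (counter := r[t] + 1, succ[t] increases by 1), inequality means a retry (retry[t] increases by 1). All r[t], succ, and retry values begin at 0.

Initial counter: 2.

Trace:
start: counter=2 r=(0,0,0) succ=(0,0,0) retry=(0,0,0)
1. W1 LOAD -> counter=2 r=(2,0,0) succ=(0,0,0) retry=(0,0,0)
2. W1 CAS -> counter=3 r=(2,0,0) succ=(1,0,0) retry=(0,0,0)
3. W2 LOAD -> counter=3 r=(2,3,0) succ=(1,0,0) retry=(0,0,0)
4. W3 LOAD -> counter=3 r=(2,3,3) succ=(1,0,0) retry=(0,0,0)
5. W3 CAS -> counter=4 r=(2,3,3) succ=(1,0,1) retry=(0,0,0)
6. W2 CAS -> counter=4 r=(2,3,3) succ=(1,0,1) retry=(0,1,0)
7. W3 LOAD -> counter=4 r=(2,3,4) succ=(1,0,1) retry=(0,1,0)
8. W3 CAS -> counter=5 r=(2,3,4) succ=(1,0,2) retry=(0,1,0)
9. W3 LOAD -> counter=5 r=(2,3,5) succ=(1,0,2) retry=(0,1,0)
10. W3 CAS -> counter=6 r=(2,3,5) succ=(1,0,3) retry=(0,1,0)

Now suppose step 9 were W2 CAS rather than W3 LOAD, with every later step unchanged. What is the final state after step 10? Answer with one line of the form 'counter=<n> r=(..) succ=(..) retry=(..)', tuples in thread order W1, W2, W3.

counter=5 r=(2,3,4) succ=(1,0,2) retry=(0,2,1)

(re-executing from step 9 with the substitution; state before step 9: counter=5 r=(2,3,4) succ=(1,0,2) retry=(0,1,0))
9. W2 CAS -> counter=5 r=(2,3,4) succ=(1,0,2) retry=(0,2,0)
10. W3 CAS -> counter=5 r=(2,3,4) succ=(1,0,2) retry=(0,2,1)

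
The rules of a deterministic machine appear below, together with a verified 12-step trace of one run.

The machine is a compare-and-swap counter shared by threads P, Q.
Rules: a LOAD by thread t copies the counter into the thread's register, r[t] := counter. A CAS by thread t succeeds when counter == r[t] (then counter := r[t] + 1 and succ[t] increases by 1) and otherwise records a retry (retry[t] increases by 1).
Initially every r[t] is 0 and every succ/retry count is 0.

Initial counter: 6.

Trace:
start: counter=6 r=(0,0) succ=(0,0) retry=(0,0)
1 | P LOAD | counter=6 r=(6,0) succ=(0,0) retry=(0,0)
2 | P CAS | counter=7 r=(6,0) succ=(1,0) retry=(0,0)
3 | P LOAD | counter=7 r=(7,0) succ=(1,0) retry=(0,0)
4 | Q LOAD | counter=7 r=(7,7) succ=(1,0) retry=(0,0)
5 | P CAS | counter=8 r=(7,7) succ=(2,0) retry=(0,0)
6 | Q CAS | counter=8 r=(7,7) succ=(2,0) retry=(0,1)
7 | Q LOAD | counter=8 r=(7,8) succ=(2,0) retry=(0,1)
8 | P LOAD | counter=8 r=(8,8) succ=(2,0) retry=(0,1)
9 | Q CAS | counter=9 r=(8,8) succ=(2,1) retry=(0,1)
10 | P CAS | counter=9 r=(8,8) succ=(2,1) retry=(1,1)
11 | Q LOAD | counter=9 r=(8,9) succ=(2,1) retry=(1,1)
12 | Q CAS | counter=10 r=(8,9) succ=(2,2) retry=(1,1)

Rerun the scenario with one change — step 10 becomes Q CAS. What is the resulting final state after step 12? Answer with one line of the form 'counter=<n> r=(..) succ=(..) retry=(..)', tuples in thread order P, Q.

(re-executing from step 10 with the substitution; state before step 10: counter=9 r=(8,8) succ=(2,1) retry=(0,1))
10 | Q CAS | counter=9 r=(8,8) succ=(2,1) retry=(0,2)
11 | Q LOAD | counter=9 r=(8,9) succ=(2,1) retry=(0,2)
12 | Q CAS | counter=10 r=(8,9) succ=(2,2) retry=(0,2)

counter=10 r=(8,9) succ=(2,2) retry=(0,2)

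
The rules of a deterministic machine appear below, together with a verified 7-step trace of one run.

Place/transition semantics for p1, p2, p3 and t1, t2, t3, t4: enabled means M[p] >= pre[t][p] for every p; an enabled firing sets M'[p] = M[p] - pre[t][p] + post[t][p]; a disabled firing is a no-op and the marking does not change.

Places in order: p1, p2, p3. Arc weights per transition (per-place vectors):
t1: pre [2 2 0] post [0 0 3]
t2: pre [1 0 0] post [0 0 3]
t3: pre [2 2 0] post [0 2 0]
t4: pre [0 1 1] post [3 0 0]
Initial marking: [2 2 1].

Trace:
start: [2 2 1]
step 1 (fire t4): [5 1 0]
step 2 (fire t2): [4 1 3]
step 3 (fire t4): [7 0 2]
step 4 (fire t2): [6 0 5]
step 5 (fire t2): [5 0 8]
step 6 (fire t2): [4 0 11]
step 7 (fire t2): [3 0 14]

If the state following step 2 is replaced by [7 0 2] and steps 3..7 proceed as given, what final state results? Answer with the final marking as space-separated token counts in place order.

state after step 2 := [7 0 2]
step 3 (fire t4): [7 0 2]
step 4 (fire t2): [6 0 5]
step 5 (fire t2): [5 0 8]
step 6 (fire t2): [4 0 11]
step 7 (fire t2): [3 0 14]

3 0 14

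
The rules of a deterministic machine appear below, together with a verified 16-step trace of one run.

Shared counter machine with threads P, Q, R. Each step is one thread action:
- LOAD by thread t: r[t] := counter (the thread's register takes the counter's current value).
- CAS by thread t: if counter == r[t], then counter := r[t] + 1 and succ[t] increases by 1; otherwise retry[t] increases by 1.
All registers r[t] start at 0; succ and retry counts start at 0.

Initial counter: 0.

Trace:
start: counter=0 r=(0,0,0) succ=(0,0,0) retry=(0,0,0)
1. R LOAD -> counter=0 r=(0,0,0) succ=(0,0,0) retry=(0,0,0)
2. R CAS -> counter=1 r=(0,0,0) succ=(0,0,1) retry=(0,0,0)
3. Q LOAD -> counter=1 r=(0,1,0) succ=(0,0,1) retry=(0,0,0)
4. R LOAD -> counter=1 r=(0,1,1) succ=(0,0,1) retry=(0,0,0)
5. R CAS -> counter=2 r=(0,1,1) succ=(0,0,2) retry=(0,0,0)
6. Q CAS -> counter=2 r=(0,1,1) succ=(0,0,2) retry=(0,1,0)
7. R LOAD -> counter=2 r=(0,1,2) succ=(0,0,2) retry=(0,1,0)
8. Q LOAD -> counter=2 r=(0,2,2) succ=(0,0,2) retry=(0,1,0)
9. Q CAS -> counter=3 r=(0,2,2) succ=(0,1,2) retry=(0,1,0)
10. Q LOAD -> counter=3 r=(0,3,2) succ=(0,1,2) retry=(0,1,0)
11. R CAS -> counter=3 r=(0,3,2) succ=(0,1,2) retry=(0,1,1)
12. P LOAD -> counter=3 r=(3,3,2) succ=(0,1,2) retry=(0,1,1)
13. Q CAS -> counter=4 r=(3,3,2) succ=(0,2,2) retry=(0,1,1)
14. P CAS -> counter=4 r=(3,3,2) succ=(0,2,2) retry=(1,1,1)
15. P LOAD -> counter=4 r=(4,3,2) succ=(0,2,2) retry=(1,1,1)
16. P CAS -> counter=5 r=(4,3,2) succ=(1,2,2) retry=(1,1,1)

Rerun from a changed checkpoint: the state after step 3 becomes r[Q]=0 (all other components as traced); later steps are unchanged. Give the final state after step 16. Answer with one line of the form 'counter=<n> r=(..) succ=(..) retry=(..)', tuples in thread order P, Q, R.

state after step 3 := counter=1 r=(0,0,0) succ=(0,0,1) retry=(0,0,0)
4. R LOAD -> counter=1 r=(0,0,1) succ=(0,0,1) retry=(0,0,0)
5. R CAS -> counter=2 r=(0,0,1) succ=(0,0,2) retry=(0,0,0)
6. Q CAS -> counter=2 r=(0,0,1) succ=(0,0,2) retry=(0,1,0)
7. R LOAD -> counter=2 r=(0,0,2) succ=(0,0,2) retry=(0,1,0)
8. Q LOAD -> counter=2 r=(0,2,2) succ=(0,0,2) retry=(0,1,0)
9. Q CAS -> counter=3 r=(0,2,2) succ=(0,1,2) retry=(0,1,0)
10. Q LOAD -> counter=3 r=(0,3,2) succ=(0,1,2) retry=(0,1,0)
11. R CAS -> counter=3 r=(0,3,2) succ=(0,1,2) retry=(0,1,1)
12. P LOAD -> counter=3 r=(3,3,2) succ=(0,1,2) retry=(0,1,1)
13. Q CAS -> counter=4 r=(3,3,2) succ=(0,2,2) retry=(0,1,1)
14. P CAS -> counter=4 r=(3,3,2) succ=(0,2,2) retry=(1,1,1)
15. P LOAD -> counter=4 r=(4,3,2) succ=(0,2,2) retry=(1,1,1)
16. P CAS -> counter=5 r=(4,3,2) succ=(1,2,2) retry=(1,1,1)

counter=5 r=(4,3,2) succ=(1,2,2) retry=(1,1,1)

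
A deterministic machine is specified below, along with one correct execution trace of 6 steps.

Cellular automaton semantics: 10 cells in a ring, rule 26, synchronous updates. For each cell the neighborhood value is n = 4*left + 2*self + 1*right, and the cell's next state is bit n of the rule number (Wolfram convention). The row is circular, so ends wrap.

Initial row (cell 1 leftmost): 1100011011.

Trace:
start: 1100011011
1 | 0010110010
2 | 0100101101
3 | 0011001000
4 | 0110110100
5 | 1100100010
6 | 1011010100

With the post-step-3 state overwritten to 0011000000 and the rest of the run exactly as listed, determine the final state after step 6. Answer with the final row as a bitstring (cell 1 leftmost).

state after step 3 := 0011000000
4 | 0110100000
5 | 1100010000
6 | 1010101001

1010101001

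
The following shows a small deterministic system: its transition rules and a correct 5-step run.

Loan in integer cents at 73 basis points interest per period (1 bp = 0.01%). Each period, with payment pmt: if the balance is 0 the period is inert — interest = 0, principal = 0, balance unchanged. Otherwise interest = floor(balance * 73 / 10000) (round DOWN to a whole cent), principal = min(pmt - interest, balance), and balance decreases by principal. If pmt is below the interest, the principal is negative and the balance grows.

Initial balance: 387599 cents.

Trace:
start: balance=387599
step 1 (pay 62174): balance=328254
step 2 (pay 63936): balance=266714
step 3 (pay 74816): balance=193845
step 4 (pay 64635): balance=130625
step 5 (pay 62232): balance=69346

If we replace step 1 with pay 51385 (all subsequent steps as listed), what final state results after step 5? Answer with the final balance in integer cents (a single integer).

(re-executing from step 1 with the substitution; state before step 1: balance=387599)
step 1 (pay 51385): balance=339043
step 2 (pay 63936): balance=277582
step 3 (pay 74816): balance=204792
step 4 (pay 64635): balance=141651
step 5 (pay 62232): balance=80453

80453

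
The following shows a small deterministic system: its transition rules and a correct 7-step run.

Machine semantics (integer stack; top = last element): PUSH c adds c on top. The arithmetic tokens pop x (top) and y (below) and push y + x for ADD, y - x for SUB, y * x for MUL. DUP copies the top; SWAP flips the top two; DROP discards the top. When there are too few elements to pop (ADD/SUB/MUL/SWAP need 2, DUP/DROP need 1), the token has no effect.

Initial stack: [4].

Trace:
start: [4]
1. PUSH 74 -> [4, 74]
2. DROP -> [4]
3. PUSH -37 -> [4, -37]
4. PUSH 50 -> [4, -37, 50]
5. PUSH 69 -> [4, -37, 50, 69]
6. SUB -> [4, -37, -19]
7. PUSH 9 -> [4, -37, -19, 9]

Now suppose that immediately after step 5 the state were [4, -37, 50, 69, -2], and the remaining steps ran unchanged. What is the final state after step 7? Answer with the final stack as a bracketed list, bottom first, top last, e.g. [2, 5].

[4, -37, 50, 71, 9]

state after step 5 := [4, -37, 50, 69, -2]
6. SUB -> [4, -37, 50, 71]
7. PUSH 9 -> [4, -37, 50, 71, 9]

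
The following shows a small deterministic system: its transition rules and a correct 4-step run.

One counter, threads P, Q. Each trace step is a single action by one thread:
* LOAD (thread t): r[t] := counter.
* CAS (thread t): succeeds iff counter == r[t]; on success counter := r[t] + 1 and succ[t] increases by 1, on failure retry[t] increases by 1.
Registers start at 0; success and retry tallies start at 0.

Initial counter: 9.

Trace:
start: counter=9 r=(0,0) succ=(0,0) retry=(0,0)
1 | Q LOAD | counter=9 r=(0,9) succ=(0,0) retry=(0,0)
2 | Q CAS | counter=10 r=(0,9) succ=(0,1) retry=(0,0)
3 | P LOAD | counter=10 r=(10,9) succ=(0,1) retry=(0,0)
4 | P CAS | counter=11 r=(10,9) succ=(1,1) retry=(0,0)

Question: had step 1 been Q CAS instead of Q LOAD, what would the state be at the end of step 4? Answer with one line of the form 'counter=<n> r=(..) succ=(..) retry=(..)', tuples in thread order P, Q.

counter=10 r=(9,0) succ=(1,0) retry=(0,2)

(re-executing from step 1 with the substitution; state before step 1: counter=9 r=(0,0) succ=(0,0) retry=(0,0))
1 | Q CAS | counter=9 r=(0,0) succ=(0,0) retry=(0,1)
2 | Q CAS | counter=9 r=(0,0) succ=(0,0) retry=(0,2)
3 | P LOAD | counter=9 r=(9,0) succ=(0,0) retry=(0,2)
4 | P CAS | counter=10 r=(9,0) succ=(1,0) retry=(0,2)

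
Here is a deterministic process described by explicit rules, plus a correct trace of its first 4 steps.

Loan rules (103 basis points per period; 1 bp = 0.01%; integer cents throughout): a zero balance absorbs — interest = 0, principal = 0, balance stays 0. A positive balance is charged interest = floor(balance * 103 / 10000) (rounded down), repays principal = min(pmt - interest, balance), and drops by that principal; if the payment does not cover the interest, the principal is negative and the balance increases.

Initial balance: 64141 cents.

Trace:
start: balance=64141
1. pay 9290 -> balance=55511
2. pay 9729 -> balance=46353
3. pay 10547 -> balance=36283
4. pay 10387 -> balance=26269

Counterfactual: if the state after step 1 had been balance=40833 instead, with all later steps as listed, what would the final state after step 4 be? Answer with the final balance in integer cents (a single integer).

state after step 1 := balance=40833
2. pay 9729 -> balance=31524
3. pay 10547 -> balance=21301
4. pay 10387 -> balance=11133

11133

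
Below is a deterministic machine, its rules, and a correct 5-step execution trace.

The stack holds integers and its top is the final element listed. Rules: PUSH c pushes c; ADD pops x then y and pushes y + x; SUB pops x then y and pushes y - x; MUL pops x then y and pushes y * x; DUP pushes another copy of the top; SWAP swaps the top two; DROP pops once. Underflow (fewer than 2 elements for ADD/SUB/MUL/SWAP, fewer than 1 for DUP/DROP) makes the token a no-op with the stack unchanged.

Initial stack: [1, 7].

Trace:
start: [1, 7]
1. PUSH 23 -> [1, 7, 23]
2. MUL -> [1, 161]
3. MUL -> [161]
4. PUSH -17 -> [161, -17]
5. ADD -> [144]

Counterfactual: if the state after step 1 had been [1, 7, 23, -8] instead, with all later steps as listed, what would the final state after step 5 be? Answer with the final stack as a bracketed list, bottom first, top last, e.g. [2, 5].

state after step 1 := [1, 7, 23, -8]
2. MUL -> [1, 7, -184]
3. MUL -> [1, -1288]
4. PUSH -17 -> [1, -1288, -17]
5. ADD -> [1, -1305]

[1, -1305]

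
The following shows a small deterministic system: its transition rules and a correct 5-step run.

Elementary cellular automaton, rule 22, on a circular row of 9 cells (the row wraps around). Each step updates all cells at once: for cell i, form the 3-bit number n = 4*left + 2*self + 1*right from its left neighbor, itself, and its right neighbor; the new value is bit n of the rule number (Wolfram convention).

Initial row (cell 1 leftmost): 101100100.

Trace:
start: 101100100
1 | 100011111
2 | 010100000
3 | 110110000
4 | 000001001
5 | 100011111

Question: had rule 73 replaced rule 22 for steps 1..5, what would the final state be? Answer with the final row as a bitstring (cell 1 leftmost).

101101000

(re-executing steps 1..5 under rule 73; state before step 1: 101100100)
1 | 001100000
2 | 101101111
3 | 101101000
4 | 001100010
5 | 101101000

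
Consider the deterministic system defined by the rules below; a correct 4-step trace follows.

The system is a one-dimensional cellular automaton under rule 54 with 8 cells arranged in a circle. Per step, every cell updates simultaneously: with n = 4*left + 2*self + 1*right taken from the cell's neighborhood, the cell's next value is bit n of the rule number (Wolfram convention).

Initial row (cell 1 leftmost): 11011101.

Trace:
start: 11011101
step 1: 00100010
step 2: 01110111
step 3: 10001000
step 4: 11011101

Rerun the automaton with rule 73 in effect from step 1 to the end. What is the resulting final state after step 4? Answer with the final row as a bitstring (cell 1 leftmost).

00000000

(re-executing steps 1..4 under rule 73; state before step 1: 11011101)
step 1: 01010101
step 2: 00000000
step 3: 11111111
step 4: 00000000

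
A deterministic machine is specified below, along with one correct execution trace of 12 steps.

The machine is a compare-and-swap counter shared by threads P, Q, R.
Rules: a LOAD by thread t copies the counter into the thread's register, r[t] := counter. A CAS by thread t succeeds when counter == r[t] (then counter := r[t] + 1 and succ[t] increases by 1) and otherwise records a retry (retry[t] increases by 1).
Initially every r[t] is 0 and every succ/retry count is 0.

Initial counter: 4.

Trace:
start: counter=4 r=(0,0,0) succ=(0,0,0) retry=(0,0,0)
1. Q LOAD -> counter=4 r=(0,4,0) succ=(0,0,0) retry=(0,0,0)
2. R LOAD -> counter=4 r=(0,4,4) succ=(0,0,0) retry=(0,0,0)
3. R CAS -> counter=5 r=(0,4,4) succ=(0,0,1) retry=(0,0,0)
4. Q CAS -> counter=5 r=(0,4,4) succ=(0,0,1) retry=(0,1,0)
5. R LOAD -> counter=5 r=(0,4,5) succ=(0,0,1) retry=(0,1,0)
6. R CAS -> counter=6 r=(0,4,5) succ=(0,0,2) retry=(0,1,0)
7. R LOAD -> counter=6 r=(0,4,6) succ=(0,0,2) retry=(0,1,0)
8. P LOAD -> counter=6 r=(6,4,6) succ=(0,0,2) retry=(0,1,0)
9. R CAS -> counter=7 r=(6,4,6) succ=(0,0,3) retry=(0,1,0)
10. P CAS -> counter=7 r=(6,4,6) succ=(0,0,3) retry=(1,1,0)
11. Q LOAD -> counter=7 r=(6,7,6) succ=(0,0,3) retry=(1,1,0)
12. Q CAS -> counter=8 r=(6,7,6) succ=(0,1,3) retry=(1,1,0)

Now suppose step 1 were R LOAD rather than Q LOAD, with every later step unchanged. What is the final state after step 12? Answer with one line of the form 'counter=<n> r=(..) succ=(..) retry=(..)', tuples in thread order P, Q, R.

counter=8 r=(6,7,6) succ=(0,1,3) retry=(1,1,0)

(re-executing from step 1 with the substitution; state before step 1: counter=4 r=(0,0,0) succ=(0,0,0) retry=(0,0,0))
1. R LOAD -> counter=4 r=(0,0,4) succ=(0,0,0) retry=(0,0,0)
2. R LOAD -> counter=4 r=(0,0,4) succ=(0,0,0) retry=(0,0,0)
3. R CAS -> counter=5 r=(0,0,4) succ=(0,0,1) retry=(0,0,0)
4. Q CAS -> counter=5 r=(0,0,4) succ=(0,0,1) retry=(0,1,0)
5. R LOAD -> counter=5 r=(0,0,5) succ=(0,0,1) retry=(0,1,0)
6. R CAS -> counter=6 r=(0,0,5) succ=(0,0,2) retry=(0,1,0)
7. R LOAD -> counter=6 r=(0,0,6) succ=(0,0,2) retry=(0,1,0)
8. P LOAD -> counter=6 r=(6,0,6) succ=(0,0,2) retry=(0,1,0)
9. R CAS -> counter=7 r=(6,0,6) succ=(0,0,3) retry=(0,1,0)
10. P CAS -> counter=7 r=(6,0,6) succ=(0,0,3) retry=(1,1,0)
11. Q LOAD -> counter=7 r=(6,7,6) succ=(0,0,3) retry=(1,1,0)
12. Q CAS -> counter=8 r=(6,7,6) succ=(0,1,3) retry=(1,1,0)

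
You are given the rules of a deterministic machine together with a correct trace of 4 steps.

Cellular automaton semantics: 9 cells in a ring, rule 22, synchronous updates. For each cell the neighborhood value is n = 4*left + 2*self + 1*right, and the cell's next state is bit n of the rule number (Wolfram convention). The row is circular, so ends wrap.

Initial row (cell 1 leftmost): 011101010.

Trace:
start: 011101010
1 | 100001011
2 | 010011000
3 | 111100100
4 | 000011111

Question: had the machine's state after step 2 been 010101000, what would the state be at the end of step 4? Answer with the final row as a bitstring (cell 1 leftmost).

state after step 2 := 010101000
3 | 110101100
4 | 000100011

000100011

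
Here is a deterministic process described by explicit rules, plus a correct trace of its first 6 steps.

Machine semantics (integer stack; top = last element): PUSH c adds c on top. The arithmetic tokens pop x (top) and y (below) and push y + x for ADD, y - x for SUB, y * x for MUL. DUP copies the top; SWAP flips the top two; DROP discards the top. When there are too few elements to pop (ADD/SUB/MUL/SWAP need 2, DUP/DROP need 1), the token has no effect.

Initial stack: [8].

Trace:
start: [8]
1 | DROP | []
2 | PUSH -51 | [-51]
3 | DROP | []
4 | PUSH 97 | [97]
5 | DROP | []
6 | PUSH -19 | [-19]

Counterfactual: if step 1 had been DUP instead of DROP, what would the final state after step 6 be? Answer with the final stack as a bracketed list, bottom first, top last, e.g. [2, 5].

[8, 8, -19]

(re-executing from step 1 with the substitution; state before step 1: [8])
1 | DUP | [8, 8]
2 | PUSH -51 | [8, 8, -51]
3 | DROP | [8, 8]
4 | PUSH 97 | [8, 8, 97]
5 | DROP | [8, 8]
6 | PUSH -19 | [8, 8, -19]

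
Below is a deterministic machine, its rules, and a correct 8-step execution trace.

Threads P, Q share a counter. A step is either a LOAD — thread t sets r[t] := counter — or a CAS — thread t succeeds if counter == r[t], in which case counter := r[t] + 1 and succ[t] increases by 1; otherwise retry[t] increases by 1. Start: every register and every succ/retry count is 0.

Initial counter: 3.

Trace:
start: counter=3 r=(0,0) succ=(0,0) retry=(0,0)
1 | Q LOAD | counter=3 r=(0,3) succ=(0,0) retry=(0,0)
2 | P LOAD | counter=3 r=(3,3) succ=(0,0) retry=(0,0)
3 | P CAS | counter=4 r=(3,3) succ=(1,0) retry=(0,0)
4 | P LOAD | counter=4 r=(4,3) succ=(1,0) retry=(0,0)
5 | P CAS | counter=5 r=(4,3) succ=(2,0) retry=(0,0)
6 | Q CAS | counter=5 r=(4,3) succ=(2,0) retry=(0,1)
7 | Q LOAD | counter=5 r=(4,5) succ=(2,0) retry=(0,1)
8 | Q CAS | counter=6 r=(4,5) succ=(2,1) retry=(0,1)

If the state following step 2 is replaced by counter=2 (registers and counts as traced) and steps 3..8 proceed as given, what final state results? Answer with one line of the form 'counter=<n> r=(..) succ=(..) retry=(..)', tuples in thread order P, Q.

counter=5 r=(2,4) succ=(1,2) retry=(1,0)

state after step 2 := counter=2 r=(3,3) succ=(0,0) retry=(0,0)
3 | P CAS | counter=2 r=(3,3) succ=(0,0) retry=(1,0)
4 | P LOAD | counter=2 r=(2,3) succ=(0,0) retry=(1,0)
5 | P CAS | counter=3 r=(2,3) succ=(1,0) retry=(1,0)
6 | Q CAS | counter=4 r=(2,3) succ=(1,1) retry=(1,0)
7 | Q LOAD | counter=4 r=(2,4) succ=(1,1) retry=(1,0)
8 | Q CAS | counter=5 r=(2,4) succ=(1,2) retry=(1,0)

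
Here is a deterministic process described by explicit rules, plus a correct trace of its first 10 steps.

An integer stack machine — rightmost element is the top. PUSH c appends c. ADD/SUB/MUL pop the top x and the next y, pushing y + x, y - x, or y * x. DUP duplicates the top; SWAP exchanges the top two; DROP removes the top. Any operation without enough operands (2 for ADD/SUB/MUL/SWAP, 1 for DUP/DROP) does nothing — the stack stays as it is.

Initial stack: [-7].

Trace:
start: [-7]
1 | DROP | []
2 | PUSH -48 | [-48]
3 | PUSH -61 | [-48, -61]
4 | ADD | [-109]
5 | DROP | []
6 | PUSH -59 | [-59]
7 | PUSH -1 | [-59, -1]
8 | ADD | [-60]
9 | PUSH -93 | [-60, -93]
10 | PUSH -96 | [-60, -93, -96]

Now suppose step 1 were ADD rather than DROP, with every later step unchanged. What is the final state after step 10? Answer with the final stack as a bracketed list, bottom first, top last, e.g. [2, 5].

(re-executing from step 1 with the substitution; state before step 1: [-7])
1 | ADD | [-7]
2 | PUSH -48 | [-7, -48]
3 | PUSH -61 | [-7, -48, -61]
4 | ADD | [-7, -109]
5 | DROP | [-7]
6 | PUSH -59 | [-7, -59]
7 | PUSH -1 | [-7, -59, -1]
8 | ADD | [-7, -60]
9 | PUSH -93 | [-7, -60, -93]
10 | PUSH -96 | [-7, -60, -93, -96]

[-7, -60, -93, -96]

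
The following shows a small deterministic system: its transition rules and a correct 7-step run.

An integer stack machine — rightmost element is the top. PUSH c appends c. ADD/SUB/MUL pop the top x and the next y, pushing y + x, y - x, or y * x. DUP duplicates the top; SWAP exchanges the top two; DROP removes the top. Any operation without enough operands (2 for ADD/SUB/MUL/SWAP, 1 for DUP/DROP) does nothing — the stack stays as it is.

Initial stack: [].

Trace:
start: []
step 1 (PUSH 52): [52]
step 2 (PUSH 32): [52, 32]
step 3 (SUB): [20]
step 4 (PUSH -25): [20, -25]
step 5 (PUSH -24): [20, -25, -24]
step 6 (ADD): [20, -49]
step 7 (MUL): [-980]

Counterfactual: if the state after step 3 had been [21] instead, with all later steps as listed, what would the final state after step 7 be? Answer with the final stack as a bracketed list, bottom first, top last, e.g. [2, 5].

state after step 3 := [21]
step 4 (PUSH -25): [21, -25]
step 5 (PUSH -24): [21, -25, -24]
step 6 (ADD): [21, -49]
step 7 (MUL): [-1029]

[-1029]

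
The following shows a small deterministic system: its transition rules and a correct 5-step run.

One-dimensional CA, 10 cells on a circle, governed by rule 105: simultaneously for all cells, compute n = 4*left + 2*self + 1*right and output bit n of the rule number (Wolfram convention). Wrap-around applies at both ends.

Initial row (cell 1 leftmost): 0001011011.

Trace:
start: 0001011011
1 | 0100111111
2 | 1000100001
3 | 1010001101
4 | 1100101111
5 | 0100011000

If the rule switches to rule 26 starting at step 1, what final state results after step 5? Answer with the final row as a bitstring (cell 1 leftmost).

(re-executing steps 1..5 under rule 26; state before step 1: 0001011011)
1 | 1010010010
2 | 0001101100
3 | 0011001010
4 | 0110110001
5 | 0100101010

0100101010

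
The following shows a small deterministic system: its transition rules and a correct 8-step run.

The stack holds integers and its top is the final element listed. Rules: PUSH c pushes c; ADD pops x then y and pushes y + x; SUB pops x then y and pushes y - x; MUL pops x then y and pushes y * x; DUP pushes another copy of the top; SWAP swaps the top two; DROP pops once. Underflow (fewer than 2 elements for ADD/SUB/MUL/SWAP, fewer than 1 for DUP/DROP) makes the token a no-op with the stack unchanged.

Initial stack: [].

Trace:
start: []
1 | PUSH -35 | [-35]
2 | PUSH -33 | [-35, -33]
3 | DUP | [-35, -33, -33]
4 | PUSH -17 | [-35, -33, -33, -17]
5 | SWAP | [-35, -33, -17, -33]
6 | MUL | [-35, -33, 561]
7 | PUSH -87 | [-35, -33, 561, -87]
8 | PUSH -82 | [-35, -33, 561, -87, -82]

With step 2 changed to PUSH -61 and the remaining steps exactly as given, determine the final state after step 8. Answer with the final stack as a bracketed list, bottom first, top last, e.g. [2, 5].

(re-executing from step 2 with the substitution; state before step 2: [-35])
2 | PUSH -61 | [-35, -61]
3 | DUP | [-35, -61, -61]
4 | PUSH -17 | [-35, -61, -61, -17]
5 | SWAP | [-35, -61, -17, -61]
6 | MUL | [-35, -61, 1037]
7 | PUSH -87 | [-35, -61, 1037, -87]
8 | PUSH -82 | [-35, -61, 1037, -87, -82]

[-35, -61, 1037, -87, -82]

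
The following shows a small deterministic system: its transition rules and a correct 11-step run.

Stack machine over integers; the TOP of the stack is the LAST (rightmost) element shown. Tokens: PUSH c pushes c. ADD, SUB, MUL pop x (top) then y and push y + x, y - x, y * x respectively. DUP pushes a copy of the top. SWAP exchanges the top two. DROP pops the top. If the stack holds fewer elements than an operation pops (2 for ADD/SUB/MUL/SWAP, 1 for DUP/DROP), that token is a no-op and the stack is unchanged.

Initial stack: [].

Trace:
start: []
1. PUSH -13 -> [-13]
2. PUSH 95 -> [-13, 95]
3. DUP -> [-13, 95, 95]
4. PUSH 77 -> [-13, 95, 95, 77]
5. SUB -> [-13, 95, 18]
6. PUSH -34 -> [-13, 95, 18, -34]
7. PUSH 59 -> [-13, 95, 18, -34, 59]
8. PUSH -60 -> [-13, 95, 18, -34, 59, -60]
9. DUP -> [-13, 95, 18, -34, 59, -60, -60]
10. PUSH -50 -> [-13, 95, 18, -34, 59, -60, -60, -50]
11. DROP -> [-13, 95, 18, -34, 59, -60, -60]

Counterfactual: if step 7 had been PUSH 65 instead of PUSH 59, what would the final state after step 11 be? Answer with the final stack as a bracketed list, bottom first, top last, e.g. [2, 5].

[-13, 95, 18, -34, 65, -60, -60]

(re-executing from step 7 with the substitution; state before step 7: [-13, 95, 18, -34])
7. PUSH 65 -> [-13, 95, 18, -34, 65]
8. PUSH -60 -> [-13, 95, 18, -34, 65, -60]
9. DUP -> [-13, 95, 18, -34, 65, -60, -60]
10. PUSH -50 -> [-13, 95, 18, -34, 65, -60, -60, -50]
11. DROP -> [-13, 95, 18, -34, 65, -60, -60]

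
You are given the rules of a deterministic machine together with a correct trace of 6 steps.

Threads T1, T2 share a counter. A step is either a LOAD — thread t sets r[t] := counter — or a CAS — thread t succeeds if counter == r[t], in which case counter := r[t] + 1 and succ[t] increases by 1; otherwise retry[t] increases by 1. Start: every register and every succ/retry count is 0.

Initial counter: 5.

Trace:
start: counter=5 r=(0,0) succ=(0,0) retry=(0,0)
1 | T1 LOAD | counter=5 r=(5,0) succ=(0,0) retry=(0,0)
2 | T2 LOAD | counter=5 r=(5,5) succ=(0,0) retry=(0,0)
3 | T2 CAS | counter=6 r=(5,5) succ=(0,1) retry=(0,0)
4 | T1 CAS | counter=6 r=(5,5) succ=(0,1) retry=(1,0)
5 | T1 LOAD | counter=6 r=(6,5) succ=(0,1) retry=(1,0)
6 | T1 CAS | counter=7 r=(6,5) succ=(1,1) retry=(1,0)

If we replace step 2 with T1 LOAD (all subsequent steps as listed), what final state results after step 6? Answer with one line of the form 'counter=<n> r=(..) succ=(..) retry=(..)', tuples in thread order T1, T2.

counter=7 r=(6,0) succ=(2,0) retry=(0,1)

(re-executing from step 2 with the substitution; state before step 2: counter=5 r=(5,0) succ=(0,0) retry=(0,0))
2 | T1 LOAD | counter=5 r=(5,0) succ=(0,0) retry=(0,0)
3 | T2 CAS | counter=5 r=(5,0) succ=(0,0) retry=(0,1)
4 | T1 CAS | counter=6 r=(5,0) succ=(1,0) retry=(0,1)
5 | T1 LOAD | counter=6 r=(6,0) succ=(1,0) retry=(0,1)
6 | T1 CAS | counter=7 r=(6,0) succ=(2,0) retry=(0,1)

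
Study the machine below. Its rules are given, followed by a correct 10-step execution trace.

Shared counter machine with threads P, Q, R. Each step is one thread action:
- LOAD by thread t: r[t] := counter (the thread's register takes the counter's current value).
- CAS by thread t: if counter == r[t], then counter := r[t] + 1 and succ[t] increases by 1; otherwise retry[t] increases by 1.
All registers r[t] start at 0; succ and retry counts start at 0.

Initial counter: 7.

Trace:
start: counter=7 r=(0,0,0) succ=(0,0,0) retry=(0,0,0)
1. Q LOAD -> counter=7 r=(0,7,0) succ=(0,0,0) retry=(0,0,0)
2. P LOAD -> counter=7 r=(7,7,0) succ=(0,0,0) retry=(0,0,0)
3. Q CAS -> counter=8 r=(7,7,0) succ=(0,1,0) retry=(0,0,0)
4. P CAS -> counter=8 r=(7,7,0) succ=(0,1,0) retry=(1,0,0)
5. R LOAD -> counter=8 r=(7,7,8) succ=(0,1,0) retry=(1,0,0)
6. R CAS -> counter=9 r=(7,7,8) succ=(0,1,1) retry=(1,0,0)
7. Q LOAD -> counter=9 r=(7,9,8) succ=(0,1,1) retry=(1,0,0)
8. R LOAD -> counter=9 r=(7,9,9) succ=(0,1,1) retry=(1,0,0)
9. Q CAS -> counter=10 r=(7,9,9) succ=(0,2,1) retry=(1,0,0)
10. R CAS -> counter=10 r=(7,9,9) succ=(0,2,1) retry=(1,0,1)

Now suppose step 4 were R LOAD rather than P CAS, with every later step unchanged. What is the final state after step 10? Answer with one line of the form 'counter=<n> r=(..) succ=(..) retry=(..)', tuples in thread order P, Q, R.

(re-executing from step 4 with the substitution; state before step 4: counter=8 r=(7,7,0) succ=(0,1,0) retry=(0,0,0))
4. R LOAD -> counter=8 r=(7,7,8) succ=(0,1,0) retry=(0,0,0)
5. R LOAD -> counter=8 r=(7,7,8) succ=(0,1,0) retry=(0,0,0)
6. R CAS -> counter=9 r=(7,7,8) succ=(0,1,1) retry=(0,0,0)
7. Q LOAD -> counter=9 r=(7,9,8) succ=(0,1,1) retry=(0,0,0)
8. R LOAD -> counter=9 r=(7,9,9) succ=(0,1,1) retry=(0,0,0)
9. Q CAS -> counter=10 r=(7,9,9) succ=(0,2,1) retry=(0,0,0)
10. R CAS -> counter=10 r=(7,9,9) succ=(0,2,1) retry=(0,0,1)

counter=10 r=(7,9,9) succ=(0,2,1) retry=(0,0,1)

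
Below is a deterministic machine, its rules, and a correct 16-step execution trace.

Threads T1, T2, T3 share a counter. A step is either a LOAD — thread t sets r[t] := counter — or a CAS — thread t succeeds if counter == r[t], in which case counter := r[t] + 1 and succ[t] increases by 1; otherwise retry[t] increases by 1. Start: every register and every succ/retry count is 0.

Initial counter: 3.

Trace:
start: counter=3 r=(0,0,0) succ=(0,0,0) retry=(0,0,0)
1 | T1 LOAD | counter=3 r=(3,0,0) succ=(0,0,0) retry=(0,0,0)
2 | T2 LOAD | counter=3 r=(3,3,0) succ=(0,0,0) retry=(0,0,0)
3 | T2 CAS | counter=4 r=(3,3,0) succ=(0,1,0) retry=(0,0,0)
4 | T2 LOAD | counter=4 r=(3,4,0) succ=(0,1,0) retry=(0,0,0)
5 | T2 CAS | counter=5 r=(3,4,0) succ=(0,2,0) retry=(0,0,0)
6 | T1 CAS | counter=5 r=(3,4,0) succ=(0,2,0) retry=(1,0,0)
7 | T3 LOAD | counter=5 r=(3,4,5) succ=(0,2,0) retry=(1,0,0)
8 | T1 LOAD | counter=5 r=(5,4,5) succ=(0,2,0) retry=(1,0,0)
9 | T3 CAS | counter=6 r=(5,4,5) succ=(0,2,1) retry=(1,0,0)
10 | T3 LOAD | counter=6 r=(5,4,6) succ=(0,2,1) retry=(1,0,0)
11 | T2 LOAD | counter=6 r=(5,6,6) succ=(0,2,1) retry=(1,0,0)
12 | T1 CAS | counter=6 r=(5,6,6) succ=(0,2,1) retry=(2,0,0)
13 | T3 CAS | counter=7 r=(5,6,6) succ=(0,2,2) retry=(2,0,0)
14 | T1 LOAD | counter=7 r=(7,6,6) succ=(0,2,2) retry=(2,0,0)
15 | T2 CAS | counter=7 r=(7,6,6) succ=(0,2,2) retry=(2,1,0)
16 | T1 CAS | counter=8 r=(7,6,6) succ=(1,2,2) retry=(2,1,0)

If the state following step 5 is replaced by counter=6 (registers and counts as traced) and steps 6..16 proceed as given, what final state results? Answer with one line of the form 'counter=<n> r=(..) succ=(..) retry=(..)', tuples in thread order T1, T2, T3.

state after step 5 := counter=6 r=(3,4,0) succ=(0,2,0) retry=(0,0,0)
6 | T1 CAS | counter=6 r=(3,4,0) succ=(0,2,0) retry=(1,0,0)
7 | T3 LOAD | counter=6 r=(3,4,6) succ=(0,2,0) retry=(1,0,0)
8 | T1 LOAD | counter=6 r=(6,4,6) succ=(0,2,0) retry=(1,0,0)
9 | T3 CAS | counter=7 r=(6,4,6) succ=(0,2,1) retry=(1,0,0)
10 | T3 LOAD | counter=7 r=(6,4,7) succ=(0,2,1) retry=(1,0,0)
11 | T2 LOAD | counter=7 r=(6,7,7) succ=(0,2,1) retry=(1,0,0)
12 | T1 CAS | counter=7 r=(6,7,7) succ=(0,2,1) retry=(2,0,0)
13 | T3 CAS | counter=8 r=(6,7,7) succ=(0,2,2) retry=(2,0,0)
14 | T1 LOAD | counter=8 r=(8,7,7) succ=(0,2,2) retry=(2,0,0)
15 | T2 CAS | counter=8 r=(8,7,7) succ=(0,2,2) retry=(2,1,0)
16 | T1 CAS | counter=9 r=(8,7,7) succ=(1,2,2) retry=(2,1,0)

counter=9 r=(8,7,7) succ=(1,2,2) retry=(2,1,0)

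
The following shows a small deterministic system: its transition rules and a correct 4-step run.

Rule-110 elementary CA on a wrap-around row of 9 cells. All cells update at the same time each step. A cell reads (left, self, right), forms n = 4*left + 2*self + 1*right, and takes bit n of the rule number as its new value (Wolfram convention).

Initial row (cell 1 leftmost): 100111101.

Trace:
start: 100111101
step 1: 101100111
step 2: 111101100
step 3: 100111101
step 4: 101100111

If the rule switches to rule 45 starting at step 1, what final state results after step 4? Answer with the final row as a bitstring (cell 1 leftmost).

010000000

(re-executing steps 1..4 under rule 45; state before step 1: 100111101)
step 1: 000100011
step 2: 010101010
step 3: 011111110
step 4: 010000000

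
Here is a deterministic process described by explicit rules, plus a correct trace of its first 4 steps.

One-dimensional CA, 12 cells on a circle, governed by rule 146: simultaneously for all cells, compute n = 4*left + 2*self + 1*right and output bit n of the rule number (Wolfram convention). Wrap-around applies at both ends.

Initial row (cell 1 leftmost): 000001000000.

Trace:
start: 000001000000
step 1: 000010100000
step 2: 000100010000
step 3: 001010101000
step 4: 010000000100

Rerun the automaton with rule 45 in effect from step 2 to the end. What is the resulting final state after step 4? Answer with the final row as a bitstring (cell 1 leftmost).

(re-executing steps 2..4 under rule 45; state before step 2: 000010100000)
step 2: 111011101111
step 3: 000110011000
step 4: 110100010011

110100010011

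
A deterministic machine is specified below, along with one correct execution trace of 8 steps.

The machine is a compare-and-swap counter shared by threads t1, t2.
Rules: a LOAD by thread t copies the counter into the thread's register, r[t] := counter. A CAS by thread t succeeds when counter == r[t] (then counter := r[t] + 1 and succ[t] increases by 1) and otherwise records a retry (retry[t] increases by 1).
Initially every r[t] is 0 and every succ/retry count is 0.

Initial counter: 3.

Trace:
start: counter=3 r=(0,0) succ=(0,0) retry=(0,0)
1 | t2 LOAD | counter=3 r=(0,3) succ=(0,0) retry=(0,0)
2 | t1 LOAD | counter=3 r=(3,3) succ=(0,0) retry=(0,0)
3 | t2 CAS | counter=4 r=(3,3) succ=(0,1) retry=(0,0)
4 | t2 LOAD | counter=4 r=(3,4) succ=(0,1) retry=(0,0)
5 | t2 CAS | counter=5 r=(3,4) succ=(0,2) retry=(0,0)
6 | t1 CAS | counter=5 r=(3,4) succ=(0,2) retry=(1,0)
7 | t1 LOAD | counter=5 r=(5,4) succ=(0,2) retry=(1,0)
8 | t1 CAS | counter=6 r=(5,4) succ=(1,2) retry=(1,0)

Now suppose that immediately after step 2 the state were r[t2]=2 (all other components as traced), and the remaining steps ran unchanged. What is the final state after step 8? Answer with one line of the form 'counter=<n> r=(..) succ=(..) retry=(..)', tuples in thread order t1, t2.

counter=5 r=(4,3) succ=(1,1) retry=(1,1)

state after step 2 := counter=3 r=(3,2) succ=(0,0) retry=(0,0)
3 | t2 CAS | counter=3 r=(3,2) succ=(0,0) retry=(0,1)
4 | t2 LOAD | counter=3 r=(3,3) succ=(0,0) retry=(0,1)
5 | t2 CAS | counter=4 r=(3,3) succ=(0,1) retry=(0,1)
6 | t1 CAS | counter=4 r=(3,3) succ=(0,1) retry=(1,1)
7 | t1 LOAD | counter=4 r=(4,3) succ=(0,1) retry=(1,1)
8 | t1 CAS | counter=5 r=(4,3) succ=(1,1) retry=(1,1)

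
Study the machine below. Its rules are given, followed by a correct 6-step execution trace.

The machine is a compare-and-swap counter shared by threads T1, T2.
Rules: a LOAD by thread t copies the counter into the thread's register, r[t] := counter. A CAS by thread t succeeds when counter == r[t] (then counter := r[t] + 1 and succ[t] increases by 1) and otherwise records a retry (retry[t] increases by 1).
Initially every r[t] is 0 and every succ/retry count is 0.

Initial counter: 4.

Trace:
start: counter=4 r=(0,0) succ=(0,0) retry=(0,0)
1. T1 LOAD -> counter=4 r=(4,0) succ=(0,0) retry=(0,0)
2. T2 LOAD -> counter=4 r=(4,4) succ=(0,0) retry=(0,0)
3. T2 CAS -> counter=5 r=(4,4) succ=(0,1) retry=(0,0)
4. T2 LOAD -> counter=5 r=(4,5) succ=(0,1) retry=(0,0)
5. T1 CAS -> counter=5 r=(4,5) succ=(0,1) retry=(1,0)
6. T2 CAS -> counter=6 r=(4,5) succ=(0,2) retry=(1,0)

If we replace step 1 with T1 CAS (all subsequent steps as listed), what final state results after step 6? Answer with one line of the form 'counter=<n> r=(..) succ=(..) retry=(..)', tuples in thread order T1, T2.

counter=6 r=(0,5) succ=(0,2) retry=(2,0)

(re-executing from step 1 with the substitution; state before step 1: counter=4 r=(0,0) succ=(0,0) retry=(0,0))
1. T1 CAS -> counter=4 r=(0,0) succ=(0,0) retry=(1,0)
2. T2 LOAD -> counter=4 r=(0,4) succ=(0,0) retry=(1,0)
3. T2 CAS -> counter=5 r=(0,4) succ=(0,1) retry=(1,0)
4. T2 LOAD -> counter=5 r=(0,5) succ=(0,1) retry=(1,0)
5. T1 CAS -> counter=5 r=(0,5) succ=(0,1) retry=(2,0)
6. T2 CAS -> counter=6 r=(0,5) succ=(0,2) retry=(2,0)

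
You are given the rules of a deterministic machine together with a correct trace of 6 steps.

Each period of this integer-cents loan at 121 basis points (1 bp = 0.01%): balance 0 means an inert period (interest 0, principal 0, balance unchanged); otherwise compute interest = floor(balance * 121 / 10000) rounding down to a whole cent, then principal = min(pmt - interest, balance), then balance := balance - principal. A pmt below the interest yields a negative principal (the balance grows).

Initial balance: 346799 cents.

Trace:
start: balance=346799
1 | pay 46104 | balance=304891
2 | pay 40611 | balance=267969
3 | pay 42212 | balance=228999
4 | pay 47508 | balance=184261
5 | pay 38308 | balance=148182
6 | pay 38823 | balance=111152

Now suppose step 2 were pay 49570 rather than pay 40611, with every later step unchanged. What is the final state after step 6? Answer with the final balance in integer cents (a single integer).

101752

(re-executing from step 2 with the substitution; state before step 2: balance=304891)
2 | pay 49570 | balance=259010
3 | pay 42212 | balance=219932
4 | pay 47508 | balance=175085
5 | pay 38308 | balance=138895
6 | pay 38823 | balance=101752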